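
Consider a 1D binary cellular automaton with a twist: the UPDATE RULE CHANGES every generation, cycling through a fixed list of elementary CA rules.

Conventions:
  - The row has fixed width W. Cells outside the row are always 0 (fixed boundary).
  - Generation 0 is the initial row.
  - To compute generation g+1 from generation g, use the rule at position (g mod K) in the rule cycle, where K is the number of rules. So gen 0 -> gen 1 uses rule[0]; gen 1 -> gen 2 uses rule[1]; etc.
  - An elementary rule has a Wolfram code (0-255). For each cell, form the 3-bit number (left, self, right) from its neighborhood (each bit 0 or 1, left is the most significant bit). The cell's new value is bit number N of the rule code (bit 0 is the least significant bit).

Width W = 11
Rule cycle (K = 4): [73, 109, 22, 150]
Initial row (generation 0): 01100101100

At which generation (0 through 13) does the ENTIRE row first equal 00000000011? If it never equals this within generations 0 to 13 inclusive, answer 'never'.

Gen 0: 01100101100
Gen 1 (rule 73): 01100001101
Gen 2 (rule 109): 01101101111
Gen 3 (rule 22): 10000000000
Gen 4 (rule 150): 11000000000
Gen 5 (rule 73): 11011111111
Gen 6 (rule 109): 11110000001
Gen 7 (rule 22): 00001000011
Gen 8 (rule 150): 00011100100
Gen 9 (rule 73): 11010100001
Gen 10 (rule 109): 11111101101
Gen 11 (rule 22): 00000000001
Gen 12 (rule 150): 00000000011
Gen 13 (rule 73): 11111111011

Answer: 12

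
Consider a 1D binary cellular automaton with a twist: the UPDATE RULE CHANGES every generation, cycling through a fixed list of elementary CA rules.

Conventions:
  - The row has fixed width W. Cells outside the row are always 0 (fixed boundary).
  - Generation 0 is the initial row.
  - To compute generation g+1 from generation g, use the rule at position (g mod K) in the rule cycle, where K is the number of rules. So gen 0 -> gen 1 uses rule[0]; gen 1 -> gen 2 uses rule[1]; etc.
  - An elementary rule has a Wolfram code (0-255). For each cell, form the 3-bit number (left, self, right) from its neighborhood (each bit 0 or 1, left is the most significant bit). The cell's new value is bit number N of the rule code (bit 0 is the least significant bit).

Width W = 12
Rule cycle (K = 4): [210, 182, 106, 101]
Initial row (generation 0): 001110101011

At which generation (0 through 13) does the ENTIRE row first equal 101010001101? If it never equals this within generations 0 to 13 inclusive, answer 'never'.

Answer: never

Derivation:
Gen 0: 001110101011
Gen 1 (rule 210): 010110000001
Gen 2 (rule 182): 111001000011
Gen 3 (rule 106): 101010000111
Gen 4 (rule 101): 111110110001
Gen 5 (rule 210): 011110011010
Gen 6 (rule 182): 101101100111
Gen 7 (rule 106): 011111101101
Gen 8 (rule 101): 000000110111
Gen 9 (rule 210): 000001010011
Gen 10 (rule 182): 000011111100
Gen 11 (rule 106): 000110000100
Gen 12 (rule 101): 110010110101
Gen 13 (rule 210): 011100010000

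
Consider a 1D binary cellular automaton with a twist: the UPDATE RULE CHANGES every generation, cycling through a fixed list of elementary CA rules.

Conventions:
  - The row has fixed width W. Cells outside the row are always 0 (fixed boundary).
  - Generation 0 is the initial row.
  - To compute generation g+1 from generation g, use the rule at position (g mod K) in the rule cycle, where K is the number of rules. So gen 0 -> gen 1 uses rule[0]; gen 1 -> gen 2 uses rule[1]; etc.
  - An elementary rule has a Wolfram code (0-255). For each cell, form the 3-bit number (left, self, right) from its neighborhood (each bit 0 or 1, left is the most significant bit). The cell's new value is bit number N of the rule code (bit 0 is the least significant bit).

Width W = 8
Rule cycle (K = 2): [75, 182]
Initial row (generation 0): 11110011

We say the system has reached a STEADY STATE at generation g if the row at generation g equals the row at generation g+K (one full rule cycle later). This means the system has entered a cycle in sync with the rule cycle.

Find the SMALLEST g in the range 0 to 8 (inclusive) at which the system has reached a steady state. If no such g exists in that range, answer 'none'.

Answer: none

Derivation:
Gen 0: 11110011
Gen 1 (rule 75): 10010111
Gen 2 (rule 182): 11111010
Gen 3 (rule 75): 10001000
Gen 4 (rule 182): 11011100
Gen 5 (rule 75): 11010101
Gen 6 (rule 182): 00111111
Gen 7 (rule 75): 11100001
Gen 8 (rule 182): 01010011
Gen 9 (rule 75): 10000111
Gen 10 (rule 182): 11001010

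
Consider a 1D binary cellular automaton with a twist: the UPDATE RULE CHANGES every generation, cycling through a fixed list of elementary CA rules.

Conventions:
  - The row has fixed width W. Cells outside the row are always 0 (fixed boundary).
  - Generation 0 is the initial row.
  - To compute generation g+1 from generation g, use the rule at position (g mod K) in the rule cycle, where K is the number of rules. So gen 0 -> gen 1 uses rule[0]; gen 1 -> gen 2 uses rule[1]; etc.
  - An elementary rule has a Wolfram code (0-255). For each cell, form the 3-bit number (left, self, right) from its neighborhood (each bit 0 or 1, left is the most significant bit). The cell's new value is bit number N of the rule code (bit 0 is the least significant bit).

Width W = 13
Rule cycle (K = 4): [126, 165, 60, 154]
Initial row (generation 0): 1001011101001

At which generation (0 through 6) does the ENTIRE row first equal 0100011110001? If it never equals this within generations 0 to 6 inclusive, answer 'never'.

Gen 0: 1001011101001
Gen 1 (rule 126): 1111110111111
Gen 2 (rule 165): 0111101011110
Gen 3 (rule 60): 0100011110001
Gen 4 (rule 154): 1010111101010
Gen 5 (rule 126): 1111100111111
Gen 6 (rule 165): 0111000011110

Answer: 3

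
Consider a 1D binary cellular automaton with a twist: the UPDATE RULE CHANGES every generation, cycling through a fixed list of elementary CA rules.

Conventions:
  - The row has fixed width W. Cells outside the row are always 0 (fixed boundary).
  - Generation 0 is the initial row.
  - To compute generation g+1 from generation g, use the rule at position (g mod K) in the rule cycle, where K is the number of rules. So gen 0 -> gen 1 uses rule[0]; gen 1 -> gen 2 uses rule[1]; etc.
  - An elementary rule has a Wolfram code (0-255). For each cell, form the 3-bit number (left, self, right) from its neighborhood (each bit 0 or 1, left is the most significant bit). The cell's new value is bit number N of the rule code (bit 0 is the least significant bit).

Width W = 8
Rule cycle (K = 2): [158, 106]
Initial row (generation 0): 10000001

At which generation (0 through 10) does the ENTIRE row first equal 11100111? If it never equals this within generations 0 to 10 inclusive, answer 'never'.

Gen 0: 10000001
Gen 1 (rule 158): 11000011
Gen 2 (rule 106): 11000111
Gen 3 (rule 158): 10101110
Gen 4 (rule 106): 01011010
Gen 5 (rule 158): 11010011
Gen 6 (rule 106): 11100111
Gen 7 (rule 158): 11011110
Gen 8 (rule 106): 11110010
Gen 9 (rule 158): 11101111
Gen 10 (rule 106): 10111001

Answer: 6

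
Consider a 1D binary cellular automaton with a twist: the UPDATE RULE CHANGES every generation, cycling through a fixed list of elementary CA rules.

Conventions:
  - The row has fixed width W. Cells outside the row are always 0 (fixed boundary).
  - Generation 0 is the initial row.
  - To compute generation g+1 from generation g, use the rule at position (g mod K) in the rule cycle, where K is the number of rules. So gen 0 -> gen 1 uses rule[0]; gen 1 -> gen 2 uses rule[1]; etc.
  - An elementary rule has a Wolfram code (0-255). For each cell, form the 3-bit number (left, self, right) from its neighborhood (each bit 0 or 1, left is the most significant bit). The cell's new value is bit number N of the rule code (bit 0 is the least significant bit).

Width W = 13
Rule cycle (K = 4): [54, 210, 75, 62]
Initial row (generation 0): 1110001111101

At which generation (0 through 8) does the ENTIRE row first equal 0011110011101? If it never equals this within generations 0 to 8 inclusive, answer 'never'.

Gen 0: 1110001111101
Gen 1 (rule 54): 0001010000011
Gen 2 (rule 210): 0010001000101
Gen 3 (rule 75): 1100110011000
Gen 4 (rule 62): 1011101110100
Gen 5 (rule 54): 1100010001110
Gen 6 (rule 210): 0110101010111
Gen 7 (rule 75): 1110000000101
Gen 8 (rule 62): 1001000001111

Answer: never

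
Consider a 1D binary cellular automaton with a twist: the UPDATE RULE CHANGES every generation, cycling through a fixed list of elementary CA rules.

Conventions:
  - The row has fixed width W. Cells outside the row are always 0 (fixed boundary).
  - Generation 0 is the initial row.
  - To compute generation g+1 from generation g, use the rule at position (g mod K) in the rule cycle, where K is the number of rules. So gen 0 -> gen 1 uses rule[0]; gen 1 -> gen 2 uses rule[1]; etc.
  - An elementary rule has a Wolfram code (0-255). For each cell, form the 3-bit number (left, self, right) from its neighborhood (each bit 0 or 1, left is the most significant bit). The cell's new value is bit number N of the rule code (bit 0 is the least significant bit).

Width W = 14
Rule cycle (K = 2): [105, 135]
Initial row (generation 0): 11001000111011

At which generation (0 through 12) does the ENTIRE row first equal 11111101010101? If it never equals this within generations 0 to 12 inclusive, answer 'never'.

Answer: 12

Derivation:
Gen 0: 11001000111011
Gen 1 (rule 105): 11000010101111
Gen 2 (rule 135): 00011110100110
Gen 3 (rule 105): 11010011000110
Gen 4 (rule 135): 00010100011000
Gen 5 (rule 105): 11001001011011
Gen 6 (rule 135): 00011011000000
Gen 7 (rule 105): 11011111011111
Gen 8 (rule 135): 00001110001110
Gen 9 (rule 105): 11101010101010
Gen 10 (rule 135): 01001010101010
Gen 11 (rule 105): 00000101010100
Gen 12 (rule 135): 11111101010101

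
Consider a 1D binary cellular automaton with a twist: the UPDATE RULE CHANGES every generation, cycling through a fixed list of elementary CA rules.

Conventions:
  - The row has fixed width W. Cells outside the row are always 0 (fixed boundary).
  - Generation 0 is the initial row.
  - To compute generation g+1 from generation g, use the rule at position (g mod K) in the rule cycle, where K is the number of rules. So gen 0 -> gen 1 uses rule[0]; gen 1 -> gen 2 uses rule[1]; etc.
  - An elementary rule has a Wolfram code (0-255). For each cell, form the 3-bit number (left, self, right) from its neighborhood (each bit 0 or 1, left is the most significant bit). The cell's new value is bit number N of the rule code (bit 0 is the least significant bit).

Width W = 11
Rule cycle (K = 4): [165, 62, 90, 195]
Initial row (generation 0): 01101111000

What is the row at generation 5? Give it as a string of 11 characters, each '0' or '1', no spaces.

Gen 0: 01101111000
Gen 1 (rule 165): 00010110011
Gen 2 (rule 62): 00111101110
Gen 3 (rule 90): 01100101011
Gen 4 (rule 195): 10101000001
Gen 5 (rule 165): 11111011101

Answer: 11111011101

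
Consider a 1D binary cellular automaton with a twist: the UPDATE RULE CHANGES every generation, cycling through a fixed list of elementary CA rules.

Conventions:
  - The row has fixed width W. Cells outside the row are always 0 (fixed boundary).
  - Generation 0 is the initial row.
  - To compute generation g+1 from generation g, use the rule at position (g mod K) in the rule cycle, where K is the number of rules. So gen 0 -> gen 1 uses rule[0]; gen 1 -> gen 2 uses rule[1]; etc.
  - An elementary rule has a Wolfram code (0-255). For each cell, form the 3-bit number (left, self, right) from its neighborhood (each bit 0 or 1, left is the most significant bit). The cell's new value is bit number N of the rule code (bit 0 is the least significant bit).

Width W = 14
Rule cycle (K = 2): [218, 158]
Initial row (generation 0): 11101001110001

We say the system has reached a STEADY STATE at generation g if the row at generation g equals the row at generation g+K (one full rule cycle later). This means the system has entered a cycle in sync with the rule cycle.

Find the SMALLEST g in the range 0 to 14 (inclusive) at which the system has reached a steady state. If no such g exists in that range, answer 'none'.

Answer: 6

Derivation:
Gen 0: 11101001110001
Gen 1 (rule 218): 11100111111010
Gen 2 (rule 158): 11011111110011
Gen 3 (rule 218): 11011111111111
Gen 4 (rule 158): 10011111111110
Gen 5 (rule 218): 01111111111111
Gen 6 (rule 158): 11111111111110
Gen 7 (rule 218): 11111111111111
Gen 8 (rule 158): 11111111111110
Gen 9 (rule 218): 11111111111111
Gen 10 (rule 158): 11111111111110
Gen 11 (rule 218): 11111111111111
Gen 12 (rule 158): 11111111111110
Gen 13 (rule 218): 11111111111111
Gen 14 (rule 158): 11111111111110
Gen 15 (rule 218): 11111111111111
Gen 16 (rule 158): 11111111111110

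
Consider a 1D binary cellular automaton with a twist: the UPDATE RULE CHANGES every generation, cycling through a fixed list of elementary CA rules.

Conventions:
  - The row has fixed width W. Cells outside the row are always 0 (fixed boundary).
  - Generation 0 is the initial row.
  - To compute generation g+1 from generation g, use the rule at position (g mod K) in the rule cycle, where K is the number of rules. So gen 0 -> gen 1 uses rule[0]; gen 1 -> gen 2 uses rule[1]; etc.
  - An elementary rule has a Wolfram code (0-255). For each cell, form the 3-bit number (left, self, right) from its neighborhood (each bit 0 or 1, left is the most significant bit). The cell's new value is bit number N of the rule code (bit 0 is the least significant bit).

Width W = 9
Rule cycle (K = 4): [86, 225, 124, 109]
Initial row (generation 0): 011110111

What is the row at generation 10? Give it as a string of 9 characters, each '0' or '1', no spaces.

Answer: 100010010

Derivation:
Gen 0: 011110111
Gen 1 (rule 86): 100010001
Gen 2 (rule 225): 001000100
Gen 3 (rule 124): 001100110
Gen 4 (rule 109): 101100110
Gen 5 (rule 86): 100111011
Gen 6 (rule 225): 000011101
Gen 7 (rule 124): 000010111
Gen 8 (rule 109): 111011101
Gen 9 (rule 86): 001000101
Gen 10 (rule 225): 100010010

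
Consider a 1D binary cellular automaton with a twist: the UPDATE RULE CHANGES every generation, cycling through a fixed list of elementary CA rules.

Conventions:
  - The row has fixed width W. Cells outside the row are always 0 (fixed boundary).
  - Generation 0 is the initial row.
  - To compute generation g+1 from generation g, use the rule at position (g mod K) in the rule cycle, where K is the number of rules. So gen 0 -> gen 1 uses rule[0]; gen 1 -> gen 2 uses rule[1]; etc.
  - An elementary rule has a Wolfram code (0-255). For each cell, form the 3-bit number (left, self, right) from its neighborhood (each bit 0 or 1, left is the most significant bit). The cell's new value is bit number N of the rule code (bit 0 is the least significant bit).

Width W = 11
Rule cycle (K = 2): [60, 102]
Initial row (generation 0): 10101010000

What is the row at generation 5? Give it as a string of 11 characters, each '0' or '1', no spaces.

Answer: 00000011110

Derivation:
Gen 0: 10101010000
Gen 1 (rule 60): 11111111000
Gen 2 (rule 102): 00000001000
Gen 3 (rule 60): 00000001100
Gen 4 (rule 102): 00000010100
Gen 5 (rule 60): 00000011110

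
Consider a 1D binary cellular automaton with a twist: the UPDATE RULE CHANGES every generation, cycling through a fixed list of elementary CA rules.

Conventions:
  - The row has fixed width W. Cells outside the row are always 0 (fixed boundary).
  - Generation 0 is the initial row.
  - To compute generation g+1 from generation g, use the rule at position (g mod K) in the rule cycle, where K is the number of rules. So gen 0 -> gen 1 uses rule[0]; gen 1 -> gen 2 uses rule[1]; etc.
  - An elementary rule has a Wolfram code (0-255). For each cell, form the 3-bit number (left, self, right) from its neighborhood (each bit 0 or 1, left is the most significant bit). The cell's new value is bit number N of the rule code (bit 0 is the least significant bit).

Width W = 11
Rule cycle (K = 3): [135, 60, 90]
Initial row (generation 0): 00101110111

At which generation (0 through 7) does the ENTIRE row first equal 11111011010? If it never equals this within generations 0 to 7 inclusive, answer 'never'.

Answer: 6

Derivation:
Gen 0: 00101110111
Gen 1 (rule 135): 11100100010
Gen 2 (rule 60): 10010110011
Gen 3 (rule 90): 01100111111
Gen 4 (rule 135): 10001011110
Gen 5 (rule 60): 11001110001
Gen 6 (rule 90): 11111011010
Gen 7 (rule 135): 01110000010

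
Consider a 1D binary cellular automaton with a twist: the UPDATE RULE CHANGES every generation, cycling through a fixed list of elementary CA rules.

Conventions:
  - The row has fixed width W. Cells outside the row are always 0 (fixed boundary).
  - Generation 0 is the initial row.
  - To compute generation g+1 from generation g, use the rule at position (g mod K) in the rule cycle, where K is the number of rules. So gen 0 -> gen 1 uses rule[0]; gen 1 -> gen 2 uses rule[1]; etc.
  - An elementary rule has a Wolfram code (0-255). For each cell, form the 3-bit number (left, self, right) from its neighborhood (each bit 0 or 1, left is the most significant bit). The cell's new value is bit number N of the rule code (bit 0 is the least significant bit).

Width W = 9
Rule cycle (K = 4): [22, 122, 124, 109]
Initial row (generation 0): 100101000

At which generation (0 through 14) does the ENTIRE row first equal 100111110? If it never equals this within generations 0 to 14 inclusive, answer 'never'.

Answer: 2

Derivation:
Gen 0: 100101000
Gen 1 (rule 22): 111101100
Gen 2 (rule 122): 100111110
Gen 3 (rule 124): 110100011
Gen 4 (rule 109): 111101011
Gen 5 (rule 22): 000001000
Gen 6 (rule 122): 000010100
Gen 7 (rule 124): 000011110
Gen 8 (rule 109): 111010010
Gen 9 (rule 22): 000011111
Gen 10 (rule 122): 000110001
Gen 11 (rule 124): 000111001
Gen 12 (rule 109): 110101001
Gen 13 (rule 22): 000101111
Gen 14 (rule 122): 001011001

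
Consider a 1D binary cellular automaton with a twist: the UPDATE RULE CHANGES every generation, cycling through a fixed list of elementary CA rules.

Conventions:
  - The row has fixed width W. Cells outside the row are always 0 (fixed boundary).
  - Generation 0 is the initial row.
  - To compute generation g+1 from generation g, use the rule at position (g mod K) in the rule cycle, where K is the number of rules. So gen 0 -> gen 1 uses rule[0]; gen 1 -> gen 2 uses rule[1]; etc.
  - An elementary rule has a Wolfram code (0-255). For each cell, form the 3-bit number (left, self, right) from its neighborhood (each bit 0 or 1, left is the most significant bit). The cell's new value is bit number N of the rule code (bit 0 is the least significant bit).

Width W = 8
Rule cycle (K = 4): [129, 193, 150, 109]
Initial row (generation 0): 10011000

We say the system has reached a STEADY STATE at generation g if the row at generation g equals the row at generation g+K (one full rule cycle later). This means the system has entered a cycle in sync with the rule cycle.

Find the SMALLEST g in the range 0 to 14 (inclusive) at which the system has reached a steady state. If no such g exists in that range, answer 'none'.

Answer: none

Derivation:
Gen 0: 10011000
Gen 1 (rule 129): 00000011
Gen 2 (rule 193): 11111001
Gen 3 (rule 150): 01110111
Gen 4 (rule 109): 01011101
Gen 5 (rule 129): 00001000
Gen 6 (rule 193): 11100011
Gen 7 (rule 150): 01010100
Gen 8 (rule 109): 01111101
Gen 9 (rule 129): 00111000
Gen 10 (rule 193): 10011011
Gen 11 (rule 150): 11100000
Gen 12 (rule 109): 10101111
Gen 13 (rule 129): 00000110
Gen 14 (rule 193): 11110010
Gen 15 (rule 150): 01101111
Gen 16 (rule 109): 01111001
Gen 17 (rule 129): 00110000
Gen 18 (rule 193): 10010111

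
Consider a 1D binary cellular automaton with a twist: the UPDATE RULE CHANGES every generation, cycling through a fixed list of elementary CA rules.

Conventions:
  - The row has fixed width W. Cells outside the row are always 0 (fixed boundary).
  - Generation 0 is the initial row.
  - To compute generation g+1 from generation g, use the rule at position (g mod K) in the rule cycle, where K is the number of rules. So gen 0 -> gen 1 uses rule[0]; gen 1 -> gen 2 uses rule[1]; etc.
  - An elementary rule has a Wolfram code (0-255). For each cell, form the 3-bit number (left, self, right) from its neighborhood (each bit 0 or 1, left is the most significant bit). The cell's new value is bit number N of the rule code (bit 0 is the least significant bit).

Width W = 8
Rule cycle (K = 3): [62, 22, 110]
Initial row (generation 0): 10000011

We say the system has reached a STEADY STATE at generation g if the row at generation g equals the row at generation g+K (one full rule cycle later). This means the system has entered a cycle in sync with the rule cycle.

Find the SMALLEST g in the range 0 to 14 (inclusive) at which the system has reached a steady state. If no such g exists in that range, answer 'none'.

Gen 0: 10000011
Gen 1 (rule 62): 11000110
Gen 2 (rule 22): 00101001
Gen 3 (rule 110): 01111011
Gen 4 (rule 62): 11000110
Gen 5 (rule 22): 00101001
Gen 6 (rule 110): 01111011
Gen 7 (rule 62): 11000110
Gen 8 (rule 22): 00101001
Gen 9 (rule 110): 01111011
Gen 10 (rule 62): 11000110
Gen 11 (rule 22): 00101001
Gen 12 (rule 110): 01111011
Gen 13 (rule 62): 11000110
Gen 14 (rule 22): 00101001
Gen 15 (rule 110): 01111011
Gen 16 (rule 62): 11000110
Gen 17 (rule 22): 00101001

Answer: 1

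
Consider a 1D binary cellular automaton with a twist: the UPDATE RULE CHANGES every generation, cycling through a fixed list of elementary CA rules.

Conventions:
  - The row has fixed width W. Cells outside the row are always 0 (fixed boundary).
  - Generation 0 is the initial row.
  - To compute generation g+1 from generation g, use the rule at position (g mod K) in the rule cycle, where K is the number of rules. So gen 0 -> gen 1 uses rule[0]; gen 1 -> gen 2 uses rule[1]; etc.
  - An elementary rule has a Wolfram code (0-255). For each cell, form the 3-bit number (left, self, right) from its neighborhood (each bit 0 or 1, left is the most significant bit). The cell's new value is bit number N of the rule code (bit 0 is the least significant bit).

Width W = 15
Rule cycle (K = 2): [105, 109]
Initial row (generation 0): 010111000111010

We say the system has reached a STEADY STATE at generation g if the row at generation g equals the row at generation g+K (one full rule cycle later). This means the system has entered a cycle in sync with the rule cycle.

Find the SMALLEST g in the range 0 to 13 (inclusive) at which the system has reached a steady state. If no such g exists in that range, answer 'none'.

Answer: none

Derivation:
Gen 0: 010111000111010
Gen 1 (rule 105): 001101010101100
Gen 2 (rule 109): 101111111111101
Gen 3 (rule 105): 011000000000110
Gen 4 (rule 109): 011011111110110
Gen 5 (rule 105): 011110000011110
Gen 6 (rule 109): 010010111010010
Gen 7 (rule 105): 000001101100000
Gen 8 (rule 109): 111101111101111
Gen 9 (rule 105): 100111000111001
Gen 10 (rule 109): 100101010101001
Gen 11 (rule 105): 000010101010000
Gen 12 (rule 109): 111011111110111
Gen 13 (rule 105): 101110000011101
Gen 14 (rule 109): 111010111010111
Gen 15 (rule 105): 101101101101101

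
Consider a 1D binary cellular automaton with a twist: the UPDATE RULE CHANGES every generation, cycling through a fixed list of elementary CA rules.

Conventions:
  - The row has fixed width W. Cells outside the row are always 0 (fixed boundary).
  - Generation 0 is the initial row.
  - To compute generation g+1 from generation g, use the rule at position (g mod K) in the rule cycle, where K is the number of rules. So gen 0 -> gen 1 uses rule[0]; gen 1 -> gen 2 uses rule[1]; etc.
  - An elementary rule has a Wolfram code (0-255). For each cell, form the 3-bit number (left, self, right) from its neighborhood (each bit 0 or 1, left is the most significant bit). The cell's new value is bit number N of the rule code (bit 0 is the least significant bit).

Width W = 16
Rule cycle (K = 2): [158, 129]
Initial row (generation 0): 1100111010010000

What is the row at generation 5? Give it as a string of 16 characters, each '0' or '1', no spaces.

Gen 0: 1100111010010000
Gen 1 (rule 158): 1011110011111000
Gen 2 (rule 129): 0001100001110011
Gen 3 (rule 158): 0011010011101110
Gen 4 (rule 129): 1000000001000100
Gen 5 (rule 158): 1100000011101110

Answer: 1100000011101110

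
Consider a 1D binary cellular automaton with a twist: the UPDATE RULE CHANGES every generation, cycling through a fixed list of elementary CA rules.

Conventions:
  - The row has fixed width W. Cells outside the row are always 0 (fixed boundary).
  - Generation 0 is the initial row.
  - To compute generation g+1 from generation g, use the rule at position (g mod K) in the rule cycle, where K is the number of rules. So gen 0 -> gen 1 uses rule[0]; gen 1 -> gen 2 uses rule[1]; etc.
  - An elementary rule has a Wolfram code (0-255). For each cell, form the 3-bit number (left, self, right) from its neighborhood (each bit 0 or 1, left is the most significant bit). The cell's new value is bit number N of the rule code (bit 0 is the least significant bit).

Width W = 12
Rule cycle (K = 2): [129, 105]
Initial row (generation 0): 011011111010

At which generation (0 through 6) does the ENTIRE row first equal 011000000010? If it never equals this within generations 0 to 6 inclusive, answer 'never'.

Gen 0: 011011111010
Gen 1 (rule 129): 000001110000
Gen 2 (rule 105): 111101010111
Gen 3 (rule 129): 011000000010
Gen 4 (rule 105): 011011111000
Gen 5 (rule 129): 000001110011
Gen 6 (rule 105): 111101010011

Answer: 3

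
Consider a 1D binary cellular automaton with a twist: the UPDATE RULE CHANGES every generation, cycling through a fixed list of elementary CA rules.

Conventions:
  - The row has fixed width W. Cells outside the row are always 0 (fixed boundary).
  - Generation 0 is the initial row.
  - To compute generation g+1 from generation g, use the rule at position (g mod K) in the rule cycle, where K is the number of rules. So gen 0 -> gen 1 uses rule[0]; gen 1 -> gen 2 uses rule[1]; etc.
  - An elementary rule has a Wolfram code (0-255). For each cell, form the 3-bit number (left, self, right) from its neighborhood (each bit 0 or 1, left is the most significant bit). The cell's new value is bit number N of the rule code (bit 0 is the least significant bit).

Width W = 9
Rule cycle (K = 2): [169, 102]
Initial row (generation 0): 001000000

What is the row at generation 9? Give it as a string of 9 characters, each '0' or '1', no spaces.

Gen 0: 001000000
Gen 1 (rule 169): 100011111
Gen 2 (rule 102): 100100001
Gen 3 (rule 169): 000001100
Gen 4 (rule 102): 000010100
Gen 5 (rule 169): 111001001
Gen 6 (rule 102): 001011011
Gen 7 (rule 169): 100110110
Gen 8 (rule 102): 101011010
Gen 9 (rule 169): 010110100

Answer: 010110100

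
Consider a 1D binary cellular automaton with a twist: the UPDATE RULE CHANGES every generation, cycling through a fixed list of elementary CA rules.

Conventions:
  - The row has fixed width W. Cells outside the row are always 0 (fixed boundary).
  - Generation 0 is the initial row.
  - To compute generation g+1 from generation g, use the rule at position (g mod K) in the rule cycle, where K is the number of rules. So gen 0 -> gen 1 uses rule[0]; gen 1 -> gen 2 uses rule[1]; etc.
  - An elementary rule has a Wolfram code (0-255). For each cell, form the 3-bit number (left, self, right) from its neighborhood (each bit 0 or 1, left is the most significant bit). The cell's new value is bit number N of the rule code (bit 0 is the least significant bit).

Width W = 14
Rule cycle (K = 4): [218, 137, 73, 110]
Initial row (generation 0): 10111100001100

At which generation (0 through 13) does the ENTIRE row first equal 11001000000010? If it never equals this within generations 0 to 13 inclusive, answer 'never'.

Gen 0: 10111100001100
Gen 1 (rule 218): 00111110011110
Gen 2 (rule 137): 10111100011100
Gen 3 (rule 73): 00100101010101
Gen 4 (rule 110): 01101111111111
Gen 5 (rule 218): 11101111111111
Gen 6 (rule 137): 11001111111110
Gen 7 (rule 73): 11001000000010
Gen 8 (rule 110): 11011000000110
Gen 9 (rule 218): 11011100001111
Gen 10 (rule 137): 10011001101110
Gen 11 (rule 73): 00011001101010
Gen 12 (rule 110): 00111011111110
Gen 13 (rule 218): 01111011111111

Answer: 7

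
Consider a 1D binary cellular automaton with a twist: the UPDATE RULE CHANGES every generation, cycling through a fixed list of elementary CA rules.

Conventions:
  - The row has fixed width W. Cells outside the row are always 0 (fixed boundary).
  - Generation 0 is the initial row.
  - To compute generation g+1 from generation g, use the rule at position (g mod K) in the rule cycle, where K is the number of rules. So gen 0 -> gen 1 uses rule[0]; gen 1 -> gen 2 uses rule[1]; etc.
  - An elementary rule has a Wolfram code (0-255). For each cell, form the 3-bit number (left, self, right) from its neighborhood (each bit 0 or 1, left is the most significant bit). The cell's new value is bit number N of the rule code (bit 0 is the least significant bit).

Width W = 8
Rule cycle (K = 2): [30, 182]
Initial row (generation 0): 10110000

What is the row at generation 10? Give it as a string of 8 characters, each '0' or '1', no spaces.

Gen 0: 10110000
Gen 1 (rule 30): 10101000
Gen 2 (rule 182): 11111100
Gen 3 (rule 30): 10000010
Gen 4 (rule 182): 11000111
Gen 5 (rule 30): 10101100
Gen 6 (rule 182): 11110010
Gen 7 (rule 30): 10001111
Gen 8 (rule 182): 11010110
Gen 9 (rule 30): 10010101
Gen 10 (rule 182): 11111111

Answer: 11111111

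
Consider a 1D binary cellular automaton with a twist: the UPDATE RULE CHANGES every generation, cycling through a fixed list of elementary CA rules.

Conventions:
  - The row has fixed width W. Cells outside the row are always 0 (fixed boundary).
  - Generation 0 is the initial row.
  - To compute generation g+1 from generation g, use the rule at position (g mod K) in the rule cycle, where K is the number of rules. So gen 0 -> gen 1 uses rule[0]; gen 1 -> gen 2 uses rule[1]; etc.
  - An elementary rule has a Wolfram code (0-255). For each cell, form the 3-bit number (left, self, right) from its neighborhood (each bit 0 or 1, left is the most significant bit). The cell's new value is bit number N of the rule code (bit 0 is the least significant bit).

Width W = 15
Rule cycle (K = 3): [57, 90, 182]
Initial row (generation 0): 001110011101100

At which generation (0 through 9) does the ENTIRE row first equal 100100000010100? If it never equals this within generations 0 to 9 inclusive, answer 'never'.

Gen 0: 001110011101100
Gen 1 (rule 57): 101001010011011
Gen 2 (rule 90): 000110001111011
Gen 3 (rule 182): 001001010110100
Gen 4 (rule 57): 100100101101011
Gen 5 (rule 90): 011011001100011
Gen 6 (rule 182): 100100110010100
Gen 7 (rule 57): 010010101001011
Gen 8 (rule 90): 101100000110011
Gen 9 (rule 182): 110010001001100

Answer: never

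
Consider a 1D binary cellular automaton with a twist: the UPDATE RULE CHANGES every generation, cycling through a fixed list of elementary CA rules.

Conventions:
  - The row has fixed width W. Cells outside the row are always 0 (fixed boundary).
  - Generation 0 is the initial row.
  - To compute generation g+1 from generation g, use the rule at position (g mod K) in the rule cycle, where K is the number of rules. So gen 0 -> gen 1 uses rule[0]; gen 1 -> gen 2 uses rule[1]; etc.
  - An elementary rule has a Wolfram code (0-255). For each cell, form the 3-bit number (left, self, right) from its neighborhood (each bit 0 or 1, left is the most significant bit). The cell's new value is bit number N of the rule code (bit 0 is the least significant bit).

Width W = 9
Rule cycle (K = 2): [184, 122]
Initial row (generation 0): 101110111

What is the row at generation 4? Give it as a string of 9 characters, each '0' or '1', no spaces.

Answer: 011011111

Derivation:
Gen 0: 101110111
Gen 1 (rule 184): 011101110
Gen 2 (rule 122): 110111011
Gen 3 (rule 184): 101110110
Gen 4 (rule 122): 011011111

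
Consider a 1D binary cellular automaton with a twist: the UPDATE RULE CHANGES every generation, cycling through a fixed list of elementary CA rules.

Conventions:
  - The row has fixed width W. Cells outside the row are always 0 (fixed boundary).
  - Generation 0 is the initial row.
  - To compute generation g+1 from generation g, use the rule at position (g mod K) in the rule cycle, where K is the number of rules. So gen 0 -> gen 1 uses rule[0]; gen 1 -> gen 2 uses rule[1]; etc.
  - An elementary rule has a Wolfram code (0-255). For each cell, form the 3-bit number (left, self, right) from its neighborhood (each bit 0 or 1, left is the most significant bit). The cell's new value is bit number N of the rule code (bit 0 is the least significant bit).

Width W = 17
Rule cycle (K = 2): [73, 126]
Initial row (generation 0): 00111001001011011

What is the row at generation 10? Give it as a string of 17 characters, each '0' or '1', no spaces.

Gen 0: 00111001001011011
Gen 1 (rule 73): 10101000000011011
Gen 2 (rule 126): 11111100000111111
Gen 3 (rule 73): 10000101110100001
Gen 4 (rule 126): 11001111011110011
Gen 5 (rule 73): 11001001010010011
Gen 6 (rule 126): 11111111111111111
Gen 7 (rule 73): 10000000000000001
Gen 8 (rule 126): 11000000000000011
Gen 9 (rule 73): 11011111111111011
Gen 10 (rule 126): 11110000000001111

Answer: 11110000000001111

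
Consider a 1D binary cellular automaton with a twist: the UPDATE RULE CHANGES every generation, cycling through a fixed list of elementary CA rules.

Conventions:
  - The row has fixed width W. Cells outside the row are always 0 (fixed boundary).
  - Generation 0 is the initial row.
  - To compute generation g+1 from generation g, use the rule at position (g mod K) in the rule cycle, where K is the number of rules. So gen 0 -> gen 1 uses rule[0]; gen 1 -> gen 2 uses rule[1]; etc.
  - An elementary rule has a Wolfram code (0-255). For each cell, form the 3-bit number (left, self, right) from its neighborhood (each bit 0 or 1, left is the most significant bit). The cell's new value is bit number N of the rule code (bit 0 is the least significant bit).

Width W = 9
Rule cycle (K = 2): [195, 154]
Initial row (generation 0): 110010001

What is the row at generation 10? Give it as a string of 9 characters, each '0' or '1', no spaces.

Gen 0: 110010001
Gen 1 (rule 195): 010100110
Gen 2 (rule 154): 100011101
Gen 3 (rule 195): 001101100
Gen 4 (rule 154): 011001010
Gen 5 (rule 195): 101010000
Gen 6 (rule 154): 000001000
Gen 7 (rule 195): 111110011
Gen 8 (rule 154): 111101110
Gen 9 (rule 195): 011100110
Gen 10 (rule 154): 111011101

Answer: 111011101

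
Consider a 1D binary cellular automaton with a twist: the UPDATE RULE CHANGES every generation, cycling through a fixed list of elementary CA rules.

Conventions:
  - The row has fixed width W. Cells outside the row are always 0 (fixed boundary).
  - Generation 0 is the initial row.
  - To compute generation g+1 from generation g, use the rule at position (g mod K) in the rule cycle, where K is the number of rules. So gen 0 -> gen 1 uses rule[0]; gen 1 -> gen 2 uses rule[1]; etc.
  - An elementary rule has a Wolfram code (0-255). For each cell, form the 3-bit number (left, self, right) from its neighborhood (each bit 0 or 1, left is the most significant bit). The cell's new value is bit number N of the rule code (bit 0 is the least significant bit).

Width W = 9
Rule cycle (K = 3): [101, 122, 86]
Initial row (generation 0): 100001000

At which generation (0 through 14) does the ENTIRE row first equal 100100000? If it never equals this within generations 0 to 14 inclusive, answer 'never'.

Gen 0: 100001000
Gen 1 (rule 101): 101101011
Gen 2 (rule 122): 011110111
Gen 3 (rule 86): 100010001
Gen 4 (rule 101): 101010101
Gen 5 (rule 122): 010101010
Gen 6 (rule 86): 110101011
Gen 7 (rule 101): 011111101
Gen 8 (rule 122): 110000110
Gen 9 (rule 86): 011001011
Gen 10 (rule 101): 001001101
Gen 11 (rule 122): 010111110
Gen 12 (rule 86): 110000011
Gen 13 (rule 101): 010111001
Gen 14 (rule 122): 101101110

Answer: never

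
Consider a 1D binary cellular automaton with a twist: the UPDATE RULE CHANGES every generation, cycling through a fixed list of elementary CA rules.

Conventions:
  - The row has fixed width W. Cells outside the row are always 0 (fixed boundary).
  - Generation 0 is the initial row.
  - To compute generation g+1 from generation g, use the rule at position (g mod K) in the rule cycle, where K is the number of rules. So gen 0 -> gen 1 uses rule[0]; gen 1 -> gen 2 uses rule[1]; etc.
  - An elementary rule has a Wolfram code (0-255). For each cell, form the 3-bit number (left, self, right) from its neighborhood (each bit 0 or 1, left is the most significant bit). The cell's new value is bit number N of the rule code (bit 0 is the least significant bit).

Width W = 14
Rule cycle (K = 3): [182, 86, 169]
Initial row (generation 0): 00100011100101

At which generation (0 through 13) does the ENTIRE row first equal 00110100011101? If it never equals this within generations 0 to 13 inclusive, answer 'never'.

Answer: never

Derivation:
Gen 0: 00100011100101
Gen 1 (rule 182): 01110101011111
Gen 2 (rule 86): 10010101000001
Gen 3 (rule 169): 00001010011100
Gen 4 (rule 182): 00011111101010
Gen 5 (rule 86): 00100000101011
Gen 6 (rule 169): 10001110010110
Gen 7 (rule 182): 11010101111001
Gen 8 (rule 86): 01010100001111
Gen 9 (rule 169): 00101001101110
Gen 10 (rule 182): 01111110010101
Gen 11 (rule 86): 10000011110101
Gen 12 (rule 169): 00111011101010
Gen 13 (rule 182): 01010101011111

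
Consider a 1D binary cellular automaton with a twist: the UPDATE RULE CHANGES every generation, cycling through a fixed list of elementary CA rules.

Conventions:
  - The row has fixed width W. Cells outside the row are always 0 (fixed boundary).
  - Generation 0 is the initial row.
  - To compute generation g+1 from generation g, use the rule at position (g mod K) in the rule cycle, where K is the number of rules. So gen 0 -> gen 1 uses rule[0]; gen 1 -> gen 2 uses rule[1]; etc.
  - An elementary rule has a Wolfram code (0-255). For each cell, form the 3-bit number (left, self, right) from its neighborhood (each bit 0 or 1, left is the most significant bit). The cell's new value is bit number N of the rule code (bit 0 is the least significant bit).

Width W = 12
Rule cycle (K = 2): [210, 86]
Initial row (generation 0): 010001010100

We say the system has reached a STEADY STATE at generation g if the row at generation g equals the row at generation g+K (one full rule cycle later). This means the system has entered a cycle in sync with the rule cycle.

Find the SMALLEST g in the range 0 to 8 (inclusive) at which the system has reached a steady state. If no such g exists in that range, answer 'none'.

Gen 0: 010001010100
Gen 1 (rule 210): 101010000010
Gen 2 (rule 86): 101011000111
Gen 3 (rule 210): 000001101011
Gen 4 (rule 86): 000010101001
Gen 5 (rule 210): 000100000110
Gen 6 (rule 86): 001110001011
Gen 7 (rule 210): 010111010001
Gen 8 (rule 86): 110001011011
Gen 9 (rule 210): 011010001001
Gen 10 (rule 86): 101011011111

Answer: none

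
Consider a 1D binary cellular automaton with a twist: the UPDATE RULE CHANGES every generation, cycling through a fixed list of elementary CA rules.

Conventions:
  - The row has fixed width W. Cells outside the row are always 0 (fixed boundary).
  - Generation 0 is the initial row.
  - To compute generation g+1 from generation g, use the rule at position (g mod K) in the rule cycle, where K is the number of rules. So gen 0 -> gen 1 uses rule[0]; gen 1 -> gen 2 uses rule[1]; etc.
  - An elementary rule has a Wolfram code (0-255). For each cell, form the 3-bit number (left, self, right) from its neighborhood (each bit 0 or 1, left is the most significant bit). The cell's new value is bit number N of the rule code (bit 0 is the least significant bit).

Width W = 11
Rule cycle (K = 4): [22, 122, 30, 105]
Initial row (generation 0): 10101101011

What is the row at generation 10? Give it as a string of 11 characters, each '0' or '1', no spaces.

Answer: 01001011001

Derivation:
Gen 0: 10101101011
Gen 1 (rule 22): 10100001000
Gen 2 (rule 122): 01010010100
Gen 3 (rule 30): 11011110110
Gen 4 (rule 105): 11110011110
Gen 5 (rule 22): 00001100001
Gen 6 (rule 122): 00011110010
Gen 7 (rule 30): 00110001111
Gen 8 (rule 105): 10110101001
Gen 9 (rule 22): 10000101111
Gen 10 (rule 122): 01001011001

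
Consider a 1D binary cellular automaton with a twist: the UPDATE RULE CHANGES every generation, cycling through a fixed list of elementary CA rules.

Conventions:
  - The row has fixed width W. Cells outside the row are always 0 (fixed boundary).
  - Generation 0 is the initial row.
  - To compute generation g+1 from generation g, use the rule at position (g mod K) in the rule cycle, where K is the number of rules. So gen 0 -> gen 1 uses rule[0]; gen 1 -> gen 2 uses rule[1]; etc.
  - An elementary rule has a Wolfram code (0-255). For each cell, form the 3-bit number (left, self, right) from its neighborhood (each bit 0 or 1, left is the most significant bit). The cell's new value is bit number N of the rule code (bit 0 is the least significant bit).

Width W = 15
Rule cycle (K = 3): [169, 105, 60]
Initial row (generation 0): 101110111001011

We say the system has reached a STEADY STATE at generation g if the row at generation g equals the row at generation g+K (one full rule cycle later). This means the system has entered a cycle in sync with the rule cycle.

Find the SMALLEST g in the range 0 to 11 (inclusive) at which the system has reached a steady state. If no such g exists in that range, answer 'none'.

Gen 0: 101110111001011
Gen 1 (rule 169): 011101110000110
Gen 2 (rule 105): 010111010110110
Gen 3 (rule 60): 011100111101101
Gen 4 (rule 169): 011000111011010
Gen 5 (rule 105): 011010101111100
Gen 6 (rule 60): 010111111000010
Gen 7 (rule 169): 001111110011000
Gen 8 (rule 105): 101000010011011
Gen 9 (rule 60): 111100011010110
Gen 10 (rule 169): 111001010101100
Gen 11 (rule 105): 101000101011101
Gen 12 (rule 60): 111100111110011
Gen 13 (rule 169): 111000111100010
Gen 14 (rule 105): 101010100101000

Answer: none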